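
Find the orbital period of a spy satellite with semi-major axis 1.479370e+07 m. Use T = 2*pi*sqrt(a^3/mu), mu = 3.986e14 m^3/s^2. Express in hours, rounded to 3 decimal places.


Step 1: a^3 / mu = 3.237654e+21 / 3.986e14 = 8.122564e+06
Step 2: sqrt(8.122564e+06) = 2850.0112 s
Step 3: T = 2*pi * 2850.0112 = 17907.15 s
Step 4: T in hours = 17907.15 / 3600 = 4.974 hours

4.974


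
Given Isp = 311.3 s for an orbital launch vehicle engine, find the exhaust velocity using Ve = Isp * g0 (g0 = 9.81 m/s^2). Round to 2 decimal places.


Step 1: Ve = Isp * g0 = 311.3 * 9.81
Step 2: Ve = 3053.85 m/s

3053.85


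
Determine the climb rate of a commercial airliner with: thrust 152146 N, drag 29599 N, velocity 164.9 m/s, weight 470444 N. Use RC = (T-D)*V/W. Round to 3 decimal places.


Step 1: Excess thrust = T - D = 152146 - 29599 = 122547 N
Step 2: Excess power = 122547 * 164.9 = 20208000.3 W
Step 3: RC = 20208000.3 / 470444 = 42.955 m/s

42.955


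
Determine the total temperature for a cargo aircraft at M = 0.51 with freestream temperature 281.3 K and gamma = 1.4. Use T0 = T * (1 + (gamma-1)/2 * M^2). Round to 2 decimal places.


Step 1: (gamma-1)/2 = 0.2
Step 2: M^2 = 0.2601
Step 3: 1 + 0.2 * 0.2601 = 1.05202
Step 4: T0 = 281.3 * 1.05202 = 295.93 K

295.93


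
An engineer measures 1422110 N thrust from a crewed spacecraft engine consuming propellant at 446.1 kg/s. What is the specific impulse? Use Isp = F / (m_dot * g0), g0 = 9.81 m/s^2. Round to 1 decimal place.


Step 1: m_dot * g0 = 446.1 * 9.81 = 4376.24
Step 2: Isp = 1422110 / 4376.24 = 325.0 s

325.0


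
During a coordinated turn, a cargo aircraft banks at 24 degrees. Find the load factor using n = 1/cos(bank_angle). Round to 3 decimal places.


Step 1: Convert 24 degrees to radians = 0.418879
Step 2: cos(24 deg) = 0.913545
Step 3: n = 1 / 0.913545 = 1.095

1.095


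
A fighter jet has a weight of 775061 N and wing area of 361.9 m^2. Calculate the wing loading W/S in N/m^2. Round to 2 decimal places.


Step 1: Wing loading = W / S = 775061 / 361.9
Step 2: Wing loading = 2141.64 N/m^2

2141.64


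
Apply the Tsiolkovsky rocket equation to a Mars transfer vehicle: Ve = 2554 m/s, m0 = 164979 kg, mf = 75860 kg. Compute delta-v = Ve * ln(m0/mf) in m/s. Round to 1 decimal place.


Step 1: Mass ratio m0/mf = 164979 / 75860 = 2.174782
Step 2: ln(2.174782) = 0.776929
Step 3: delta-v = 2554 * 0.776929 = 1984.3 m/s

1984.3


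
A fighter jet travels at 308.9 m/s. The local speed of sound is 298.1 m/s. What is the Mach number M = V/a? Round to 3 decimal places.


Step 1: M = V / a = 308.9 / 298.1
Step 2: M = 1.036

1.036


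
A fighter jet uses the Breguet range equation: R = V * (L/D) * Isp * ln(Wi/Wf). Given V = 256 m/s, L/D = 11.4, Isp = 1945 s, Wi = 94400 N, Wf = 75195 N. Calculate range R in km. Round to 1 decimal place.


Step 1: Coefficient = V * (L/D) * Isp = 256 * 11.4 * 1945 = 5676288.0 m
Step 2: Wi/Wf = 94400 / 75195 = 1.255403
Step 3: ln(1.255403) = 0.227456
Step 4: R = 5676288.0 * 0.227456 = 1291107.7 m = 1291.1 km

1291.1


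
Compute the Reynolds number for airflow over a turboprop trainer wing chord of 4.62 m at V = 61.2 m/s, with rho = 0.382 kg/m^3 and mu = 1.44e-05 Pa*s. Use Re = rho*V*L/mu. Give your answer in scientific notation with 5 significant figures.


Step 1: Numerator = rho * V * L = 0.382 * 61.2 * 4.62 = 108.008208
Step 2: Re = 108.008208 / 1.44e-05
Step 3: Re = 7.5006e+06

7.5006e+06


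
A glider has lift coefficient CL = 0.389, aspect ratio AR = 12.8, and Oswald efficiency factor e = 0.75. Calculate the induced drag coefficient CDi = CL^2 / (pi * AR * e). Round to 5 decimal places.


Step 1: CL^2 = 0.389^2 = 0.151321
Step 2: pi * AR * e = 3.14159 * 12.8 * 0.75 = 30.159289
Step 3: CDi = 0.151321 / 30.159289 = 0.00502

0.00502


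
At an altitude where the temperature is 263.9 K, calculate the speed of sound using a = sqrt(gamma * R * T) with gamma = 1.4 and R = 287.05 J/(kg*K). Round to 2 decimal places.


Step 1: gamma * R * T = 1.4 * 287.05 * 263.9 = 106053.493
Step 2: a = sqrt(106053.493) = 325.66 m/s

325.66


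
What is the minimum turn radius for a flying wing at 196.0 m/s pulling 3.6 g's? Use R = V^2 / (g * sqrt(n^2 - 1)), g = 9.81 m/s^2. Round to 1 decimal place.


Step 1: V^2 = 196.0^2 = 38416.0
Step 2: n^2 - 1 = 3.6^2 - 1 = 11.96
Step 3: sqrt(11.96) = 3.458323
Step 4: R = 38416.0 / (9.81 * 3.458323) = 1132.3 m

1132.3


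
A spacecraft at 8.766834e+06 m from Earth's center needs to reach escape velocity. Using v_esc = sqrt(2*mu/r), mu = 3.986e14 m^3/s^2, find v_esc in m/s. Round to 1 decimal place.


Step 1: 2*mu/r = 2 * 3.986e14 / 8.766834e+06 = 90933625.5255
Step 2: v_esc = sqrt(90933625.5255) = 9535.9 m/s

9535.9


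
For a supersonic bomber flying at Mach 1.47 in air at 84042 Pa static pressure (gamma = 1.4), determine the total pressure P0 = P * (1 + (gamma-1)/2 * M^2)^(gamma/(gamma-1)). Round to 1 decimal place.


Step 1: (gamma-1)/2 * M^2 = 0.2 * 2.1609 = 0.43218
Step 2: 1 + 0.43218 = 1.43218
Step 3: Exponent gamma/(gamma-1) = 3.5
Step 4: P0 = 84042 * 1.43218^3.5 = 295452.7 Pa

295452.7


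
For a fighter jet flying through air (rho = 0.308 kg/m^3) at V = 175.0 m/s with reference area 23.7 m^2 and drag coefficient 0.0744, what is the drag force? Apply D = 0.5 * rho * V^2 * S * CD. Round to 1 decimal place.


Step 1: Dynamic pressure q = 0.5 * 0.308 * 175.0^2 = 4716.25 Pa
Step 2: Drag D = q * S * CD = 4716.25 * 23.7 * 0.0744
Step 3: D = 8316.1 N

8316.1


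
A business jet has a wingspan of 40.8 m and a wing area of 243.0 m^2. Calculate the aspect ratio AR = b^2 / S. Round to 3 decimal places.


Step 1: b^2 = 40.8^2 = 1664.64
Step 2: AR = 1664.64 / 243.0 = 6.850

6.850


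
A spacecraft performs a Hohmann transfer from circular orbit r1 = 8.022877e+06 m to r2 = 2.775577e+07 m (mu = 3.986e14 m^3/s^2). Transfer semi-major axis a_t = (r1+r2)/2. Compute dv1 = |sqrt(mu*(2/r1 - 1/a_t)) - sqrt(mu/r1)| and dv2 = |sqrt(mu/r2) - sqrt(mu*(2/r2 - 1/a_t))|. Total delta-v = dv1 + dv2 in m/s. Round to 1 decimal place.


Step 1: Transfer semi-major axis a_t = (8.022877e+06 + 2.775577e+07) / 2 = 1.788932e+07 m
Step 2: v1 (circular at r1) = sqrt(mu/r1) = 7048.61 m/s
Step 3: v_t1 = sqrt(mu*(2/r1 - 1/a_t)) = 8779.77 m/s
Step 4: dv1 = |8779.77 - 7048.61| = 1731.16 m/s
Step 5: v2 (circular at r2) = 3789.59 m/s, v_t2 = 2537.82 m/s
Step 6: dv2 = |3789.59 - 2537.82| = 1251.77 m/s
Step 7: Total delta-v = 1731.16 + 1251.77 = 2982.9 m/s

2982.9


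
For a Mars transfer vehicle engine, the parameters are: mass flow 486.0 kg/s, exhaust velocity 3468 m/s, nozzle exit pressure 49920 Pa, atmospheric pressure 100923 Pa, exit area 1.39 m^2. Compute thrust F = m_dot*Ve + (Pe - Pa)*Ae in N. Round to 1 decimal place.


Step 1: Momentum thrust = m_dot * Ve = 486.0 * 3468 = 1685448.0 N
Step 2: Pressure thrust = (Pe - Pa) * Ae = (49920 - 100923) * 1.39 = -70894.17 N
Step 3: Total thrust F = 1685448.0 + -70894.17 = 1614553.8 N

1614553.8


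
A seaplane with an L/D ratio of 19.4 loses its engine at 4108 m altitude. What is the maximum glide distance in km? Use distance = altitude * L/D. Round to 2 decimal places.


Step 1: Glide distance = altitude * L/D = 4108 * 19.4 = 79695.2 m
Step 2: Convert to km: 79695.2 / 1000 = 79.70 km

79.70


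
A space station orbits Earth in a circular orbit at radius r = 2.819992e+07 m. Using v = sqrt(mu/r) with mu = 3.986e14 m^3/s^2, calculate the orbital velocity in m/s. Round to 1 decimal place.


Step 1: mu / r = 3.986e14 / 2.819992e+07 = 14134791.8717
Step 2: v = sqrt(14134791.8717) = 3759.6 m/s

3759.6


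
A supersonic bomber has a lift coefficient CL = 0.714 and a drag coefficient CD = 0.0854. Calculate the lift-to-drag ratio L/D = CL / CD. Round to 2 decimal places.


Step 1: L/D = CL / CD = 0.714 / 0.0854
Step 2: L/D = 8.36

8.36


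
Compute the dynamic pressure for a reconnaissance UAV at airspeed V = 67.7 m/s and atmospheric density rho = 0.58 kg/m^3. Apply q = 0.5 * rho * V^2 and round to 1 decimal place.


Step 1: V^2 = 67.7^2 = 4583.29
Step 2: q = 0.5 * 0.58 * 4583.29
Step 3: q = 1329.2 Pa

1329.2


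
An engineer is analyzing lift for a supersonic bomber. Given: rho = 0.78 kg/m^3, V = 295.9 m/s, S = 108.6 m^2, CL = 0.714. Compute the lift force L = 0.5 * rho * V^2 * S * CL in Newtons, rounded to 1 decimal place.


Step 1: Calculate dynamic pressure q = 0.5 * 0.78 * 295.9^2 = 0.5 * 0.78 * 87556.81 = 34147.1559 Pa
Step 2: Multiply by wing area and lift coefficient: L = 34147.1559 * 108.6 * 0.714
Step 3: L = 3708381.1307 * 0.714 = 2647784.1 N

2647784.1


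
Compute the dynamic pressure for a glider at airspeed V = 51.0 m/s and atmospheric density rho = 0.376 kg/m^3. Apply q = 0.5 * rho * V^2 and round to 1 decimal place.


Step 1: V^2 = 51.0^2 = 2601.0
Step 2: q = 0.5 * 0.376 * 2601.0
Step 3: q = 489.0 Pa

489.0


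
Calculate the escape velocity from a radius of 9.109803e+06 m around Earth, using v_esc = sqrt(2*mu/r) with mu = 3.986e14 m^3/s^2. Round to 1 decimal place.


Step 1: 2*mu/r = 2 * 3.986e14 / 9.109803e+06 = 87510125.0817
Step 2: v_esc = sqrt(87510125.0817) = 9354.7 m/s

9354.7


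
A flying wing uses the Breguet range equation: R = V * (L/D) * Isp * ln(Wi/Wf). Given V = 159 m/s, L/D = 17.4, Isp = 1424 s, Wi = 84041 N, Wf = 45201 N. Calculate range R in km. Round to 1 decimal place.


Step 1: Coefficient = V * (L/D) * Isp = 159 * 17.4 * 1424 = 3939638.4 m
Step 2: Wi/Wf = 84041 / 45201 = 1.859273
Step 3: ln(1.859273) = 0.620186
Step 4: R = 3939638.4 * 0.620186 = 2443306.9 m = 2443.3 km

2443.3


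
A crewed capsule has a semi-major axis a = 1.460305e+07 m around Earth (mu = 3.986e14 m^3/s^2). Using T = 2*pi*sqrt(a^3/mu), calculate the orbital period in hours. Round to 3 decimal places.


Step 1: a^3 / mu = 3.114087e+21 / 3.986e14 = 7.812561e+06
Step 2: sqrt(7.812561e+06) = 2795.0959 s
Step 3: T = 2*pi * 2795.0959 = 17562.11 s
Step 4: T in hours = 17562.11 / 3600 = 4.878 hours

4.878


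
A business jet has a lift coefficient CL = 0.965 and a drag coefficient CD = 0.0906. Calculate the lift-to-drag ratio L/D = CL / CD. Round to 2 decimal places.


Step 1: L/D = CL / CD = 0.965 / 0.0906
Step 2: L/D = 10.65

10.65


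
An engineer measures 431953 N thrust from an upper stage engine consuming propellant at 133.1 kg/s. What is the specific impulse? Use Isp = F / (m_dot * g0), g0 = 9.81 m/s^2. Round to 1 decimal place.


Step 1: m_dot * g0 = 133.1 * 9.81 = 1305.71
Step 2: Isp = 431953 / 1305.71 = 330.8 s

330.8


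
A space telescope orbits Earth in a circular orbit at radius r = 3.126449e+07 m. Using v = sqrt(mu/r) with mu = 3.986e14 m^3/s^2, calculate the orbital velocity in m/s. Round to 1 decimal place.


Step 1: mu / r = 3.986e14 / 3.126449e+07 = 12749288.41
Step 2: v = sqrt(12749288.41) = 3570.6 m/s

3570.6


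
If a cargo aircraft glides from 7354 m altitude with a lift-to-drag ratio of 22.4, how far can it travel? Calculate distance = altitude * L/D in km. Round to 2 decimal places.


Step 1: Glide distance = altitude * L/D = 7354 * 22.4 = 164729.6 m
Step 2: Convert to km: 164729.6 / 1000 = 164.73 km

164.73


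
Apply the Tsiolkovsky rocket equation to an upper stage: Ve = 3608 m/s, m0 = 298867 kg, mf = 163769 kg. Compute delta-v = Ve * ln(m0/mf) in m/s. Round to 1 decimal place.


Step 1: Mass ratio m0/mf = 298867 / 163769 = 1.82493
Step 2: ln(1.82493) = 0.601542
Step 3: delta-v = 3608 * 0.601542 = 2170.4 m/s

2170.4


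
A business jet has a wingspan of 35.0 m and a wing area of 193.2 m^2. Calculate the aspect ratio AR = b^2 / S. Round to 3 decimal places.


Step 1: b^2 = 35.0^2 = 1225.0
Step 2: AR = 1225.0 / 193.2 = 6.341

6.341


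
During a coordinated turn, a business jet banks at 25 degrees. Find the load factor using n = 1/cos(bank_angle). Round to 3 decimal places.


Step 1: Convert 25 degrees to radians = 0.436332
Step 2: cos(25 deg) = 0.906308
Step 3: n = 1 / 0.906308 = 1.103

1.103


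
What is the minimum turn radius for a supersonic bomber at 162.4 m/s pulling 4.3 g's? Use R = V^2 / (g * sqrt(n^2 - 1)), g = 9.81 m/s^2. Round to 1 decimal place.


Step 1: V^2 = 162.4^2 = 26373.76
Step 2: n^2 - 1 = 4.3^2 - 1 = 17.49
Step 3: sqrt(17.49) = 4.182105
Step 4: R = 26373.76 / (9.81 * 4.182105) = 642.8 m

642.8


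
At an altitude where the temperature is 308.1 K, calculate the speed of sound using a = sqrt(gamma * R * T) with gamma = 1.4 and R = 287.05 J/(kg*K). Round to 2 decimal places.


Step 1: gamma * R * T = 1.4 * 287.05 * 308.1 = 123816.147
Step 2: a = sqrt(123816.147) = 351.88 m/s

351.88


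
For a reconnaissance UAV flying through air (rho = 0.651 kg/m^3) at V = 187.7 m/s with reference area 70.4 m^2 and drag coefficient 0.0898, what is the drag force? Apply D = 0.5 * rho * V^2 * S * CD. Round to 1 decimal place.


Step 1: Dynamic pressure q = 0.5 * 0.651 * 187.7^2 = 11467.7849 Pa
Step 2: Drag D = q * S * CD = 11467.7849 * 70.4 * 0.0898
Step 3: D = 72498.4 N

72498.4


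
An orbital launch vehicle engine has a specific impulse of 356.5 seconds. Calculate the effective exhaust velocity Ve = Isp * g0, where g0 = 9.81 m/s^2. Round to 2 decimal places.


Step 1: Ve = Isp * g0 = 356.5 * 9.81
Step 2: Ve = 3497.27 m/s

3497.27


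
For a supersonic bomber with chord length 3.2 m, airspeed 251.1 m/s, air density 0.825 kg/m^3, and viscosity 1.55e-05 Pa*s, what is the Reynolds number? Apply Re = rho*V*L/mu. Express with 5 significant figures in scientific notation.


Step 1: Numerator = rho * V * L = 0.825 * 251.1 * 3.2 = 662.904
Step 2: Re = 662.904 / 1.55e-05
Step 3: Re = 4.2768e+07

4.2768e+07


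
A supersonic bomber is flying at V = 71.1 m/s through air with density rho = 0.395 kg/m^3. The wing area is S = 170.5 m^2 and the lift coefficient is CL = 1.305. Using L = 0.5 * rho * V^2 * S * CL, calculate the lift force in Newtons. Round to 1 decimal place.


Step 1: Calculate dynamic pressure q = 0.5 * 0.395 * 71.1^2 = 0.5 * 0.395 * 5055.21 = 998.404 Pa
Step 2: Multiply by wing area and lift coefficient: L = 998.404 * 170.5 * 1.305
Step 3: L = 170227.8777 * 1.305 = 222147.4 N

222147.4


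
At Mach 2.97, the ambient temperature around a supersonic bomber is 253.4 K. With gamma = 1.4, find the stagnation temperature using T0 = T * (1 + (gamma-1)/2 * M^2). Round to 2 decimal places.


Step 1: (gamma-1)/2 = 0.2
Step 2: M^2 = 8.8209
Step 3: 1 + 0.2 * 8.8209 = 2.76418
Step 4: T0 = 253.4 * 2.76418 = 700.44 K

700.44


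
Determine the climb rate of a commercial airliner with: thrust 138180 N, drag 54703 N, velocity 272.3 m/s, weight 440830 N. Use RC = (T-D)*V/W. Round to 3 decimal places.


Step 1: Excess thrust = T - D = 138180 - 54703 = 83477 N
Step 2: Excess power = 83477 * 272.3 = 22730787.1 W
Step 3: RC = 22730787.1 / 440830 = 51.564 m/s

51.564


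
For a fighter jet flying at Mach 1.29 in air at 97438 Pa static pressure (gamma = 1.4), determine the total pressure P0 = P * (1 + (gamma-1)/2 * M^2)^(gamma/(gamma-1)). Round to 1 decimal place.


Step 1: (gamma-1)/2 * M^2 = 0.2 * 1.6641 = 0.33282
Step 2: 1 + 0.33282 = 1.33282
Step 3: Exponent gamma/(gamma-1) = 3.5
Step 4: P0 = 97438 * 1.33282^3.5 = 266335.2 Pa

266335.2


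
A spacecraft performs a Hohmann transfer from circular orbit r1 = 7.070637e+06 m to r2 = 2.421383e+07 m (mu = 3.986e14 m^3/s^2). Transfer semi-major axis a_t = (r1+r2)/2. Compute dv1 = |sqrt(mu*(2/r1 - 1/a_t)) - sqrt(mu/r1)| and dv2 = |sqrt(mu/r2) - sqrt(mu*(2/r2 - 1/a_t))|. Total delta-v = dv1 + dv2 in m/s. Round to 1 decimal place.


Step 1: Transfer semi-major axis a_t = (7.070637e+06 + 2.421383e+07) / 2 = 1.564223e+07 m
Step 2: v1 (circular at r1) = sqrt(mu/r1) = 7508.26 m/s
Step 3: v_t1 = sqrt(mu*(2/r1 - 1/a_t)) = 9341.61 m/s
Step 4: dv1 = |9341.61 - 7508.26| = 1833.35 m/s
Step 5: v2 (circular at r2) = 4057.3 m/s, v_t2 = 2727.83 m/s
Step 6: dv2 = |4057.3 - 2727.83| = 1329.47 m/s
Step 7: Total delta-v = 1833.35 + 1329.47 = 3162.8 m/s

3162.8


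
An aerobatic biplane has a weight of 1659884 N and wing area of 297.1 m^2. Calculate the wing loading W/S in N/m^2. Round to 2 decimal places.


Step 1: Wing loading = W / S = 1659884 / 297.1
Step 2: Wing loading = 5586.95 N/m^2

5586.95


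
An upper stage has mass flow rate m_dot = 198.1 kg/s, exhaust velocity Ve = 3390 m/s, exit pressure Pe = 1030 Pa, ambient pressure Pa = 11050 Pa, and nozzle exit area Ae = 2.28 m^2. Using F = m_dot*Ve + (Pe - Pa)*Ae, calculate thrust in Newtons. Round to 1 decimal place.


Step 1: Momentum thrust = m_dot * Ve = 198.1 * 3390 = 671559.0 N
Step 2: Pressure thrust = (Pe - Pa) * Ae = (1030 - 11050) * 2.28 = -22845.60 N
Step 3: Total thrust F = 671559.0 + -22845.60 = 648713.4 N

648713.4


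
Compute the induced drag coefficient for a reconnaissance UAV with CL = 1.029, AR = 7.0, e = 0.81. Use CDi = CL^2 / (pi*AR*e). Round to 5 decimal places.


Step 1: CL^2 = 1.029^2 = 1.058841
Step 2: pi * AR * e = 3.14159 * 7.0 * 0.81 = 17.81283
Step 3: CDi = 1.058841 / 17.81283 = 0.05944

0.05944


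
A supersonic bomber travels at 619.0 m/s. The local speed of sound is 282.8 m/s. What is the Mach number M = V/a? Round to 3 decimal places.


Step 1: M = V / a = 619.0 / 282.8
Step 2: M = 2.189

2.189


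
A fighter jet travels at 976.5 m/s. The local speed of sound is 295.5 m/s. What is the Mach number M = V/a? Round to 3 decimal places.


Step 1: M = V / a = 976.5 / 295.5
Step 2: M = 3.305

3.305


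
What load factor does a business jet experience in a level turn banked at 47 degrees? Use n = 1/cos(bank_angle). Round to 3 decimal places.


Step 1: Convert 47 degrees to radians = 0.820305
Step 2: cos(47 deg) = 0.681998
Step 3: n = 1 / 0.681998 = 1.466

1.466


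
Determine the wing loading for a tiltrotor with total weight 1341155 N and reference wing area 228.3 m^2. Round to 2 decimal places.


Step 1: Wing loading = W / S = 1341155 / 228.3
Step 2: Wing loading = 5874.53 N/m^2

5874.53


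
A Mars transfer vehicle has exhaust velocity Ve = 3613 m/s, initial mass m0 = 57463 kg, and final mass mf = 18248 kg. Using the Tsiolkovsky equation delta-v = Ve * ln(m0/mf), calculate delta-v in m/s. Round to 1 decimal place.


Step 1: Mass ratio m0/mf = 57463 / 18248 = 3.149003
Step 2: ln(3.149003) = 1.147086
Step 3: delta-v = 3613 * 1.147086 = 4144.4 m/s

4144.4


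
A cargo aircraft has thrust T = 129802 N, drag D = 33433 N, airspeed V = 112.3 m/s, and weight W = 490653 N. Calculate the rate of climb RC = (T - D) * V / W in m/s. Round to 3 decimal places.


Step 1: Excess thrust = T - D = 129802 - 33433 = 96369 N
Step 2: Excess power = 96369 * 112.3 = 10822238.7 W
Step 3: RC = 10822238.7 / 490653 = 22.057 m/s

22.057


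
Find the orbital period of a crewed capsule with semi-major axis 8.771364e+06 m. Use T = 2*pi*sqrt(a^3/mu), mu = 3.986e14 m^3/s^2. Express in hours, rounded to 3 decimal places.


Step 1: a^3 / mu = 6.748409e+20 / 3.986e14 = 1.693028e+06
Step 2: sqrt(1.693028e+06) = 1301.164 s
Step 3: T = 2*pi * 1301.164 = 8175.45 s
Step 4: T in hours = 8175.45 / 3600 = 2.271 hours

2.271


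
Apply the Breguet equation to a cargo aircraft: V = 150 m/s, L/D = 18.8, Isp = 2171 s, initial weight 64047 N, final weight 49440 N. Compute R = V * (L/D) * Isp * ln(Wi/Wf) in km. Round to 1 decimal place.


Step 1: Coefficient = V * (L/D) * Isp = 150 * 18.8 * 2171 = 6122220.0 m
Step 2: Wi/Wf = 64047 / 49440 = 1.295449
Step 3: ln(1.295449) = 0.258857
Step 4: R = 6122220.0 * 0.258857 = 1584781.8 m = 1584.8 km

1584.8


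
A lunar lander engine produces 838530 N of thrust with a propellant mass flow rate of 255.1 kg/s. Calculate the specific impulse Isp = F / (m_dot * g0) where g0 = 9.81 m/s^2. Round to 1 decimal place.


Step 1: m_dot * g0 = 255.1 * 9.81 = 2502.53
Step 2: Isp = 838530 / 2502.53 = 335.1 s

335.1


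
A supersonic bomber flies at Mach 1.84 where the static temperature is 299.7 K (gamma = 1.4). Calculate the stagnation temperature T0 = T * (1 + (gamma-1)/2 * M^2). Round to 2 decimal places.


Step 1: (gamma-1)/2 = 0.2
Step 2: M^2 = 3.3856
Step 3: 1 + 0.2 * 3.3856 = 1.67712
Step 4: T0 = 299.7 * 1.67712 = 502.63 K

502.63


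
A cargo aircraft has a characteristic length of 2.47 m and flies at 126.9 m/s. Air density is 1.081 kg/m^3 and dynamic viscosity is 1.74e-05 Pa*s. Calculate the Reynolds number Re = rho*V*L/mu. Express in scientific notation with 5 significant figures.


Step 1: Numerator = rho * V * L = 1.081 * 126.9 * 2.47 = 338.831883
Step 2: Re = 338.831883 / 1.74e-05
Step 3: Re = 1.9473e+07

1.9473e+07


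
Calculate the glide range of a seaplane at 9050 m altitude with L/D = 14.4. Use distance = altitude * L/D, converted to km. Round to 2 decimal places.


Step 1: Glide distance = altitude * L/D = 9050 * 14.4 = 130320.0 m
Step 2: Convert to km: 130320.0 / 1000 = 130.32 km

130.32


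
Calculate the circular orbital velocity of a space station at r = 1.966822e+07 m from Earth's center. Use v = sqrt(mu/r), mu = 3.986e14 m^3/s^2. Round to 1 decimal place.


Step 1: mu / r = 3.986e14 / 1.966822e+07 = 20266195.9242
Step 2: v = sqrt(20266195.9242) = 4501.8 m/s

4501.8


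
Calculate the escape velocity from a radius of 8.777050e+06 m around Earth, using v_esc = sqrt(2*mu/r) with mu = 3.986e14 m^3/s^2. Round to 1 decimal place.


Step 1: 2*mu/r = 2 * 3.986e14 / 8.777050e+06 = 90827783.8226
Step 2: v_esc = sqrt(90827783.8226) = 9530.4 m/s

9530.4


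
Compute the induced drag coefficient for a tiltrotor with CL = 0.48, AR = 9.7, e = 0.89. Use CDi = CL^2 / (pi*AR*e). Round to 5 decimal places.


Step 1: CL^2 = 0.48^2 = 0.2304
Step 2: pi * AR * e = 3.14159 * 9.7 * 0.89 = 27.121369
Step 3: CDi = 0.2304 / 27.121369 = 0.00850

0.00850


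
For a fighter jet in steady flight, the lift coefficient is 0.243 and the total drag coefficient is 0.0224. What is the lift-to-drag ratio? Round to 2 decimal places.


Step 1: L/D = CL / CD = 0.243 / 0.0224
Step 2: L/D = 10.85

10.85


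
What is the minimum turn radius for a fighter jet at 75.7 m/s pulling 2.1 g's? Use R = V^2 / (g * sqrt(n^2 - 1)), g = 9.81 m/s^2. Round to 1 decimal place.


Step 1: V^2 = 75.7^2 = 5730.49
Step 2: n^2 - 1 = 2.1^2 - 1 = 3.41
Step 3: sqrt(3.41) = 1.846619
Step 4: R = 5730.49 / (9.81 * 1.846619) = 316.3 m

316.3


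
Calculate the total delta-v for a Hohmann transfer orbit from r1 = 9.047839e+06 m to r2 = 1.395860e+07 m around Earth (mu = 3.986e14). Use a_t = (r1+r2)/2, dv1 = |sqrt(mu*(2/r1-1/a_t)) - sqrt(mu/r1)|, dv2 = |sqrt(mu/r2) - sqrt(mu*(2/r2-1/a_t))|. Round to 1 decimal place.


Step 1: Transfer semi-major axis a_t = (9.047839e+06 + 1.395860e+07) / 2 = 1.150322e+07 m
Step 2: v1 (circular at r1) = sqrt(mu/r1) = 6637.37 m/s
Step 3: v_t1 = sqrt(mu*(2/r1 - 1/a_t)) = 7311.52 m/s
Step 4: dv1 = |7311.52 - 6637.37| = 674.14 m/s
Step 5: v2 (circular at r2) = 5343.77 m/s, v_t2 = 4739.26 m/s
Step 6: dv2 = |5343.77 - 4739.26| = 604.51 m/s
Step 7: Total delta-v = 674.14 + 604.51 = 1278.7 m/s

1278.7


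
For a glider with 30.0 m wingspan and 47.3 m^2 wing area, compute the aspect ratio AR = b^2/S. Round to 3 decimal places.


Step 1: b^2 = 30.0^2 = 900.0
Step 2: AR = 900.0 / 47.3 = 19.027

19.027


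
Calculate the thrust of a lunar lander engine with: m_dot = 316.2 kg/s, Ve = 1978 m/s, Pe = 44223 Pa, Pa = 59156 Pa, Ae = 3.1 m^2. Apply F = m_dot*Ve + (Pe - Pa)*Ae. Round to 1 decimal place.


Step 1: Momentum thrust = m_dot * Ve = 316.2 * 1978 = 625443.6 N
Step 2: Pressure thrust = (Pe - Pa) * Ae = (44223 - 59156) * 3.1 = -46292.3 N
Step 3: Total thrust F = 625443.6 + -46292.3 = 579151.3 N

579151.3


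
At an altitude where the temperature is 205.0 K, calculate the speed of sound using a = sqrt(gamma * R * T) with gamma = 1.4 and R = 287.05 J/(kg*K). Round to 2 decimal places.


Step 1: gamma * R * T = 1.4 * 287.05 * 205.0 = 82383.35
Step 2: a = sqrt(82383.35) = 287.02 m/s

287.02


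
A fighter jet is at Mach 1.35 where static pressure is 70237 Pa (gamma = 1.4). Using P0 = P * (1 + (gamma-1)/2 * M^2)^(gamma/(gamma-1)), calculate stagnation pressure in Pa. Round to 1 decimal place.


Step 1: (gamma-1)/2 * M^2 = 0.2 * 1.8225 = 0.3645
Step 2: 1 + 0.3645 = 1.3645
Step 3: Exponent gamma/(gamma-1) = 3.5
Step 4: P0 = 70237 * 1.3645^3.5 = 208436.3 Pa

208436.3


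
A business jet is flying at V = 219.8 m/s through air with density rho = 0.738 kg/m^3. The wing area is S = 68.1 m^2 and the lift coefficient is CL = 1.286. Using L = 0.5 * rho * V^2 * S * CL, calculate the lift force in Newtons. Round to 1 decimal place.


Step 1: Calculate dynamic pressure q = 0.5 * 0.738 * 219.8^2 = 0.5 * 0.738 * 48312.04 = 17827.1428 Pa
Step 2: Multiply by wing area and lift coefficient: L = 17827.1428 * 68.1 * 1.286
Step 3: L = 1214028.422 * 1.286 = 1561240.6 N

1561240.6


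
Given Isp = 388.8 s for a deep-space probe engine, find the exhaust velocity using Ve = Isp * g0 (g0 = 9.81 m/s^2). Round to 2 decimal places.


Step 1: Ve = Isp * g0 = 388.8 * 9.81
Step 2: Ve = 3814.13 m/s

3814.13


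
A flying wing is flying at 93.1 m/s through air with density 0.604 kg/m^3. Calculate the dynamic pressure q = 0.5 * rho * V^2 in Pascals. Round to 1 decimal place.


Step 1: V^2 = 93.1^2 = 8667.61
Step 2: q = 0.5 * 0.604 * 8667.61
Step 3: q = 2617.6 Pa

2617.6


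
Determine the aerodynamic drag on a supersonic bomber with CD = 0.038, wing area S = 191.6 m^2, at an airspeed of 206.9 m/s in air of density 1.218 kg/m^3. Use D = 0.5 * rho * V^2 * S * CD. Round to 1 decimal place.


Step 1: Dynamic pressure q = 0.5 * 1.218 * 206.9^2 = 26069.8345 Pa
Step 2: Drag D = q * S * CD = 26069.8345 * 191.6 * 0.038
Step 3: D = 189809.3 N

189809.3


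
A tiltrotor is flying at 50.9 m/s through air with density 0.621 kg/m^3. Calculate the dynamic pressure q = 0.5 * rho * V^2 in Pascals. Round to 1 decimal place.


Step 1: V^2 = 50.9^2 = 2590.81
Step 2: q = 0.5 * 0.621 * 2590.81
Step 3: q = 804.4 Pa

804.4


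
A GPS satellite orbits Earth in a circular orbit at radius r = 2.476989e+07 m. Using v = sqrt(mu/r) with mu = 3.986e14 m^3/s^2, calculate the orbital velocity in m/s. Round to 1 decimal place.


Step 1: mu / r = 3.986e14 / 2.476989e+07 = 16092118.2936
Step 2: v = sqrt(16092118.2936) = 4011.5 m/s

4011.5


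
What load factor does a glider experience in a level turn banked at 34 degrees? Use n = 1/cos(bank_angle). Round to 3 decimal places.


Step 1: Convert 34 degrees to radians = 0.593412
Step 2: cos(34 deg) = 0.829038
Step 3: n = 1 / 0.829038 = 1.206

1.206


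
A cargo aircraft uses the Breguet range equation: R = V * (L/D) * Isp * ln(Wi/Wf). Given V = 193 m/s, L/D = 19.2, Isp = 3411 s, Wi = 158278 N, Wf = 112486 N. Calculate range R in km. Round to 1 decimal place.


Step 1: Coefficient = V * (L/D) * Isp = 193 * 19.2 * 3411 = 12639801.6 m
Step 2: Wi/Wf = 158278 / 112486 = 1.407091
Step 3: ln(1.407091) = 0.341524
Step 4: R = 12639801.6 * 0.341524 = 4316798.3 m = 4316.8 km

4316.8


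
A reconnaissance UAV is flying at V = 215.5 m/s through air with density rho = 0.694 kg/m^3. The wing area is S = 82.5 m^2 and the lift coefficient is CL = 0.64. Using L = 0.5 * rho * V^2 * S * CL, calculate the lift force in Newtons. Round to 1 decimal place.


Step 1: Calculate dynamic pressure q = 0.5 * 0.694 * 215.5^2 = 0.5 * 0.694 * 46440.25 = 16114.7667 Pa
Step 2: Multiply by wing area and lift coefficient: L = 16114.7667 * 82.5 * 0.64
Step 3: L = 1329468.2569 * 0.64 = 850859.7 N

850859.7


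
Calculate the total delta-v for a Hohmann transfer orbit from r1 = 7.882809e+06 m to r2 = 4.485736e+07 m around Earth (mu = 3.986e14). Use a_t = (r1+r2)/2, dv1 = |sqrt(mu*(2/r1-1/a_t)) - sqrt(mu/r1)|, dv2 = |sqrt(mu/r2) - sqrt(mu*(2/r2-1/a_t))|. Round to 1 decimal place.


Step 1: Transfer semi-major axis a_t = (7.882809e+06 + 4.485736e+07) / 2 = 2.637008e+07 m
Step 2: v1 (circular at r1) = sqrt(mu/r1) = 7110.96 m/s
Step 3: v_t1 = sqrt(mu*(2/r1 - 1/a_t)) = 9274.47 m/s
Step 4: dv1 = |9274.47 - 7110.96| = 2163.51 m/s
Step 5: v2 (circular at r2) = 2980.93 m/s, v_t2 = 1629.81 m/s
Step 6: dv2 = |2980.93 - 1629.81| = 1351.12 m/s
Step 7: Total delta-v = 2163.51 + 1351.12 = 3514.6 m/s

3514.6


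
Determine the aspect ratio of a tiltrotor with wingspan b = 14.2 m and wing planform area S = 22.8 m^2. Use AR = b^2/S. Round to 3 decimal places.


Step 1: b^2 = 14.2^2 = 201.64
Step 2: AR = 201.64 / 22.8 = 8.844

8.844


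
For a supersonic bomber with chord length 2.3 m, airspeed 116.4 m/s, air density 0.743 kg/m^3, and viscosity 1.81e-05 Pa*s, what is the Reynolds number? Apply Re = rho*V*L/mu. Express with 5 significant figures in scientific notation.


Step 1: Numerator = rho * V * L = 0.743 * 116.4 * 2.3 = 198.91596
Step 2: Re = 198.91596 / 1.81e-05
Step 3: Re = 1.0990e+07

1.0990e+07


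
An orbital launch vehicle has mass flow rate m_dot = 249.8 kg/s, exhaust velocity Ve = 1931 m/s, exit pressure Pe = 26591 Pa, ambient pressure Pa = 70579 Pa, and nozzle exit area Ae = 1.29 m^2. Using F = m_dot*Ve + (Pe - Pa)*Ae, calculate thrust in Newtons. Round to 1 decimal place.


Step 1: Momentum thrust = m_dot * Ve = 249.8 * 1931 = 482363.8 N
Step 2: Pressure thrust = (Pe - Pa) * Ae = (26591 - 70579) * 1.29 = -56744.52 N
Step 3: Total thrust F = 482363.8 + -56744.52 = 425619.3 N

425619.3


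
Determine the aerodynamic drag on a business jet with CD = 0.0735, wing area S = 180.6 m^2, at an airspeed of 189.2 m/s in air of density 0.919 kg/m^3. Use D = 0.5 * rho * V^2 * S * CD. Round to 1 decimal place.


Step 1: Dynamic pressure q = 0.5 * 0.919 * 189.2^2 = 16448.5561 Pa
Step 2: Drag D = q * S * CD = 16448.5561 * 180.6 * 0.0735
Step 3: D = 218339.8 N

218339.8


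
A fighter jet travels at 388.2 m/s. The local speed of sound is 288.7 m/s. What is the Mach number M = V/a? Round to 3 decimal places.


Step 1: M = V / a = 388.2 / 288.7
Step 2: M = 1.345

1.345


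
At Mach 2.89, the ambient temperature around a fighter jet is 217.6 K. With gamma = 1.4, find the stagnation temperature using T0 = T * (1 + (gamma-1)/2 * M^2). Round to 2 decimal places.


Step 1: (gamma-1)/2 = 0.2
Step 2: M^2 = 8.3521
Step 3: 1 + 0.2 * 8.3521 = 2.67042
Step 4: T0 = 217.6 * 2.67042 = 581.08 K

581.08


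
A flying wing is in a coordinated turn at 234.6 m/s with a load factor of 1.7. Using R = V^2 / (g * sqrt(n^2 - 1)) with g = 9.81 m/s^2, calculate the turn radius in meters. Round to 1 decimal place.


Step 1: V^2 = 234.6^2 = 55037.16
Step 2: n^2 - 1 = 1.7^2 - 1 = 1.89
Step 3: sqrt(1.89) = 1.374773
Step 4: R = 55037.16 / (9.81 * 1.374773) = 4080.9 m

4080.9


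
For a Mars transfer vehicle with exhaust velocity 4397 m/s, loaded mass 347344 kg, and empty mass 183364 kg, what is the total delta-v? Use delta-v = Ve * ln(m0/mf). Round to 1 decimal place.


Step 1: Mass ratio m0/mf = 347344 / 183364 = 1.894287
Step 2: ln(1.894287) = 0.638842
Step 3: delta-v = 4397 * 0.638842 = 2809.0 m/s

2809.0


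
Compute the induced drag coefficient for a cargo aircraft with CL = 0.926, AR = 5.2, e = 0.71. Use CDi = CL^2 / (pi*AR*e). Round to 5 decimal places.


Step 1: CL^2 = 0.926^2 = 0.857476
Step 2: pi * AR * e = 3.14159 * 5.2 * 0.71 = 11.59876
Step 3: CDi = 0.857476 / 11.59876 = 0.07393

0.07393


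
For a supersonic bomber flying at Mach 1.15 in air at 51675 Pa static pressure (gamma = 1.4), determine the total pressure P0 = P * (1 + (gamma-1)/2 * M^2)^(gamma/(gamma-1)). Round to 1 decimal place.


Step 1: (gamma-1)/2 * M^2 = 0.2 * 1.3225 = 0.2645
Step 2: 1 + 0.2645 = 1.2645
Step 3: Exponent gamma/(gamma-1) = 3.5
Step 4: P0 = 51675 * 1.2645^3.5 = 117488.8 Pa

117488.8


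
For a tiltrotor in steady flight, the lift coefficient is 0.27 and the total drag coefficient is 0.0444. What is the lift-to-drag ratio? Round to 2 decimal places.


Step 1: L/D = CL / CD = 0.27 / 0.0444
Step 2: L/D = 6.08

6.08


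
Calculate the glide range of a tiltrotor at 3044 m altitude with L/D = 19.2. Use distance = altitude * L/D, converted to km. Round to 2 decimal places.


Step 1: Glide distance = altitude * L/D = 3044 * 19.2 = 58444.8 m
Step 2: Convert to km: 58444.8 / 1000 = 58.44 km

58.44


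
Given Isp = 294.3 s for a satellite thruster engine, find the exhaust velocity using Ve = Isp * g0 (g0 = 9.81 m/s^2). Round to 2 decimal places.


Step 1: Ve = Isp * g0 = 294.3 * 9.81
Step 2: Ve = 2887.08 m/s

2887.08


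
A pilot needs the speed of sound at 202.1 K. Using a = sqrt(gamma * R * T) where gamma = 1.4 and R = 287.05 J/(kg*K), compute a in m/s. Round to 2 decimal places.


Step 1: gamma * R * T = 1.4 * 287.05 * 202.1 = 81217.927
Step 2: a = sqrt(81217.927) = 284.99 m/s

284.99


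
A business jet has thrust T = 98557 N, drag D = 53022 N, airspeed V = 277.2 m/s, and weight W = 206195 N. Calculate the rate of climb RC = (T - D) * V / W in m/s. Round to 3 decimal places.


Step 1: Excess thrust = T - D = 98557 - 53022 = 45535 N
Step 2: Excess power = 45535 * 277.2 = 12622302.0 W
Step 3: RC = 12622302.0 / 206195 = 61.215 m/s

61.215


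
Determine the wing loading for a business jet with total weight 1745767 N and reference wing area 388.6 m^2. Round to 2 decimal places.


Step 1: Wing loading = W / S = 1745767 / 388.6
Step 2: Wing loading = 4492.45 N/m^2

4492.45


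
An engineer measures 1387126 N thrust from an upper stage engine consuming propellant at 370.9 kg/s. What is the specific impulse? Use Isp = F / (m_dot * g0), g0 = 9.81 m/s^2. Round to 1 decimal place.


Step 1: m_dot * g0 = 370.9 * 9.81 = 3638.53
Step 2: Isp = 1387126 / 3638.53 = 381.2 s

381.2


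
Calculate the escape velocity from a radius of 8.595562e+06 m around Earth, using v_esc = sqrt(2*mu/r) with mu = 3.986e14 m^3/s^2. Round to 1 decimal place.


Step 1: 2*mu/r = 2 * 3.986e14 / 8.595562e+06 = 92745535.4286
Step 2: v_esc = sqrt(92745535.4286) = 9630.4 m/s

9630.4


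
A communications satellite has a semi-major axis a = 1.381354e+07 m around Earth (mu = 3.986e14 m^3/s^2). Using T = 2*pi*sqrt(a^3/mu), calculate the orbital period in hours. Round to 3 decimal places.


Step 1: a^3 / mu = 2.635815e+21 / 3.986e14 = 6.612683e+06
Step 2: sqrt(6.612683e+06) = 2571.5137 s
Step 3: T = 2*pi * 2571.5137 = 16157.3 s
Step 4: T in hours = 16157.3 / 3600 = 4.488 hours

4.488


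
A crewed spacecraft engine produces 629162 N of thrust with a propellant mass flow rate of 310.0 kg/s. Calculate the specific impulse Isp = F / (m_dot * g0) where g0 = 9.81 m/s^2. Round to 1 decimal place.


Step 1: m_dot * g0 = 310.0 * 9.81 = 3041.1
Step 2: Isp = 629162 / 3041.1 = 206.9 s

206.9


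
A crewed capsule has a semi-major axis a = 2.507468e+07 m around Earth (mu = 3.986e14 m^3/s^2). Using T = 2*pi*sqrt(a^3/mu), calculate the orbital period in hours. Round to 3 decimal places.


Step 1: a^3 / mu = 1.576544e+22 / 3.986e14 = 3.955204e+07
Step 2: sqrt(3.955204e+07) = 6289.0414 s
Step 3: T = 2*pi * 6289.0414 = 39515.21 s
Step 4: T in hours = 39515.21 / 3600 = 10.976 hours

10.976


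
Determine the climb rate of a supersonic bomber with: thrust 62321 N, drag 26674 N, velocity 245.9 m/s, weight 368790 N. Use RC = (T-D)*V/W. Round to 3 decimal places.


Step 1: Excess thrust = T - D = 62321 - 26674 = 35647 N
Step 2: Excess power = 35647 * 245.9 = 8765597.3 W
Step 3: RC = 8765597.3 / 368790 = 23.769 m/s

23.769


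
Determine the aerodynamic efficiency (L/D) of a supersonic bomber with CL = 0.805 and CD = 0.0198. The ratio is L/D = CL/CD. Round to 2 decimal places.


Step 1: L/D = CL / CD = 0.805 / 0.0198
Step 2: L/D = 40.66

40.66


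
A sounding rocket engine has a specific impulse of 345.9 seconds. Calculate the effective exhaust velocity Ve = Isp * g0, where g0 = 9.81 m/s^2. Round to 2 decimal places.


Step 1: Ve = Isp * g0 = 345.9 * 9.81
Step 2: Ve = 3393.28 m/s

3393.28


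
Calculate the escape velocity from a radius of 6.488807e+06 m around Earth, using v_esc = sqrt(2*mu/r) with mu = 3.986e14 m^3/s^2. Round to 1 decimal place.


Step 1: 2*mu/r = 2 * 3.986e14 / 6.488807e+06 = 122857714.8311
Step 2: v_esc = sqrt(122857714.8311) = 11084.1 m/s

11084.1


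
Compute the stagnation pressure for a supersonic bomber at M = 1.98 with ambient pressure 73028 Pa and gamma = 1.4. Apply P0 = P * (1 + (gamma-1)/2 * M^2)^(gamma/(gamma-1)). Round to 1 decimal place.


Step 1: (gamma-1)/2 * M^2 = 0.2 * 3.9204 = 0.78408
Step 2: 1 + 0.78408 = 1.78408
Step 3: Exponent gamma/(gamma-1) = 3.5
Step 4: P0 = 73028 * 1.78408^3.5 = 553910.4 Pa

553910.4


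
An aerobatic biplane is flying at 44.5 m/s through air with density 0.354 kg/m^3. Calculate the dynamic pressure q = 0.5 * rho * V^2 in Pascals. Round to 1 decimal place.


Step 1: V^2 = 44.5^2 = 1980.25
Step 2: q = 0.5 * 0.354 * 1980.25
Step 3: q = 350.5 Pa

350.5


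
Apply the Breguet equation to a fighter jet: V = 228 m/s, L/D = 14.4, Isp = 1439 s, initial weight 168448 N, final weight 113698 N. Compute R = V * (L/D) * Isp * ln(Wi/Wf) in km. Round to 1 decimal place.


Step 1: Coefficient = V * (L/D) * Isp = 228 * 14.4 * 1439 = 4724524.8 m
Step 2: Wi/Wf = 168448 / 113698 = 1.481539
Step 3: ln(1.481539) = 0.393081
Step 4: R = 4724524.8 * 0.393081 = 1857122.3 m = 1857.1 km

1857.1


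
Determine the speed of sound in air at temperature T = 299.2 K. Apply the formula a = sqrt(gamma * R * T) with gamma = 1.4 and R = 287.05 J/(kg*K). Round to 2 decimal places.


Step 1: gamma * R * T = 1.4 * 287.05 * 299.2 = 120239.504
Step 2: a = sqrt(120239.504) = 346.76 m/s

346.76


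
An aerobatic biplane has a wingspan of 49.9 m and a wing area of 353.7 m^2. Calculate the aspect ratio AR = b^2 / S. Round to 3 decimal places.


Step 1: b^2 = 49.9^2 = 2490.01
Step 2: AR = 2490.01 / 353.7 = 7.040

7.040


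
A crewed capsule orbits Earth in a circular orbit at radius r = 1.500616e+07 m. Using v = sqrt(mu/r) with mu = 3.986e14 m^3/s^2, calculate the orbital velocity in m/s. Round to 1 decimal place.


Step 1: mu / r = 3.986e14 / 1.500616e+07 = 26562425.0308
Step 2: v = sqrt(26562425.0308) = 5153.9 m/s

5153.9


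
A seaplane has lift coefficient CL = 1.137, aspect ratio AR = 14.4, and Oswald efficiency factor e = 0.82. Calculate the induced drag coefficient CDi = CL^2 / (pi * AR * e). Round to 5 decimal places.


Step 1: CL^2 = 1.137^2 = 1.292769
Step 2: pi * AR * e = 3.14159 * 14.4 * 0.82 = 37.095926
Step 3: CDi = 1.292769 / 37.095926 = 0.03485

0.03485


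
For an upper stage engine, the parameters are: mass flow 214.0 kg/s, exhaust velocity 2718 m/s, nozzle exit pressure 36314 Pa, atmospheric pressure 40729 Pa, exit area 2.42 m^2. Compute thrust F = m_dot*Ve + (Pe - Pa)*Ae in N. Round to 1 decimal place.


Step 1: Momentum thrust = m_dot * Ve = 214.0 * 2718 = 581652.0 N
Step 2: Pressure thrust = (Pe - Pa) * Ae = (36314 - 40729) * 2.42 = -10684.30 N
Step 3: Total thrust F = 581652.0 + -10684.30 = 570967.7 N

570967.7


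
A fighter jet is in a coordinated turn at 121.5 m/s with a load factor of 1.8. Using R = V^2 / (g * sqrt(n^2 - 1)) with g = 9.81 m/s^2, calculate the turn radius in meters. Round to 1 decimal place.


Step 1: V^2 = 121.5^2 = 14762.25
Step 2: n^2 - 1 = 1.8^2 - 1 = 2.24
Step 3: sqrt(2.24) = 1.496663
Step 4: R = 14762.25 / (9.81 * 1.496663) = 1005.4 m

1005.4


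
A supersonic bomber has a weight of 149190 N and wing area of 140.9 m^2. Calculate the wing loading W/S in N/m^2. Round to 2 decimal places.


Step 1: Wing loading = W / S = 149190 / 140.9
Step 2: Wing loading = 1058.84 N/m^2

1058.84


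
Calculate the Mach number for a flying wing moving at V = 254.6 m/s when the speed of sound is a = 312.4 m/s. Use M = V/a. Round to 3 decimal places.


Step 1: M = V / a = 254.6 / 312.4
Step 2: M = 0.815

0.815


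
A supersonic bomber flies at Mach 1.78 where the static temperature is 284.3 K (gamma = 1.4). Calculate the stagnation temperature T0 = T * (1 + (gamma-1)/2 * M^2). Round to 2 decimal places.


Step 1: (gamma-1)/2 = 0.2
Step 2: M^2 = 3.1684
Step 3: 1 + 0.2 * 3.1684 = 1.63368
Step 4: T0 = 284.3 * 1.63368 = 464.46 K

464.46
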